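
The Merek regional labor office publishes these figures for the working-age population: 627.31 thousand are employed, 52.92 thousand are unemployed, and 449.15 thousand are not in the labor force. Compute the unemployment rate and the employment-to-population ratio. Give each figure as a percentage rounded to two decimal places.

Unemployment rate ≈ 7.78%; employment-population ratio ≈ 55.54%.

Labor force = employed + unemployed = 627.31 + 52.92 = 680.23 thousand.
Working-age population = 680.23 + 449.15 = 1,129.38 thousand.
Unemployment rate = 52.92 / 680.23 = 7.78%.
Employment-population ratio = 627.31 / 1,129.38 = 55.54%.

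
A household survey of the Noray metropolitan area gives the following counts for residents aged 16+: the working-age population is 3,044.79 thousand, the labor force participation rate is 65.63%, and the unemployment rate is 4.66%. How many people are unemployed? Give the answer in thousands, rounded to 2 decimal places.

About 93.12 thousand are unemployed.

Labor force = 0.6563 × 3,044.79 = 1,998.30 thousand.
Unemployed = 0.0466 × 1,998.30 ≈ 93.12 thousand.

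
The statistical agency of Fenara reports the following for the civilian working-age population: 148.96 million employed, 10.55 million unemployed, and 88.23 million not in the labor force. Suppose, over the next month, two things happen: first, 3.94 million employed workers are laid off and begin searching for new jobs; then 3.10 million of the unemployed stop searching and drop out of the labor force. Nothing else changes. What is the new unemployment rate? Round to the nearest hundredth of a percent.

Initially, labor force = 148.96 + 10.55 = 159.51 million, so u = 10.55/159.51 = 6.61%.
After the first change, employed falls and unemployed rises by 3.94; labor force unchanged → E = 145.02, U = 14.49, labor force = 159.51 million.
After the second change, unemployed and labor force both fall by 3.10 → E = 145.02, U = 11.39, labor force = 156.41 million.
New unemployment rate = 11.39 / 156.41 = 7.28%.

New unemployment rate ≈ 7.28%.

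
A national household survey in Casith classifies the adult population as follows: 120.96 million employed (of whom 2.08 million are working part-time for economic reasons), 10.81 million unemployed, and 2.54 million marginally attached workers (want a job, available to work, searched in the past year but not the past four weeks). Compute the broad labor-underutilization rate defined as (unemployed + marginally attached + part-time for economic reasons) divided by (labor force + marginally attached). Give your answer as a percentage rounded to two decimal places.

Broad underutilization rate ≈ 11.49%.

Labor force = 120.96 + 10.81 = 131.77 million.
Numerator = 10.81 + 2.54 + 2.08 = 15.43 million.
Denominator = 131.77 + 2.54 = 134.31 million.
Broad rate = 15.43 / 134.31 = 11.49%.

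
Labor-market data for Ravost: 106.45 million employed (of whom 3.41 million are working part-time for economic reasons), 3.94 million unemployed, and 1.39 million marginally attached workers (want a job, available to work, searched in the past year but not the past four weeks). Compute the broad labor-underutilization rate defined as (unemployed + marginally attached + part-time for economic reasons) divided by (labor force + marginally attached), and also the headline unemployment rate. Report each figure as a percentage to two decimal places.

Broad underutilization rate ≈ 7.82%; headline unemployment rate ≈ 3.57%.

Labor force = 106.45 + 3.94 = 110.39 million.
Numerator = 3.94 + 1.39 + 3.41 = 8.74 million.
Denominator = 110.39 + 1.39 = 111.78 million.
Broad rate = 8.74 / 111.78 = 7.82%.
Headline unemployment rate = 3.94 / 110.39 = 3.57%.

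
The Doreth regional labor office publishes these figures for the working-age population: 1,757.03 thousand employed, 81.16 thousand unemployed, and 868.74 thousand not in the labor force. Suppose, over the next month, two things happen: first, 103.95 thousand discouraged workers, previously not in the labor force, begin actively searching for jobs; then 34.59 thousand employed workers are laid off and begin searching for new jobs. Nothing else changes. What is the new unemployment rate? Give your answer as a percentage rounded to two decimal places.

Initially, labor force = 1,757.03 + 81.16 = 1,838.19 thousand, so u = 81.16/1,838.19 = 4.42%.
After the first change, unemployed and labor force both rise by 103.95 → E = 1,757.03, U = 185.11, labor force = 1,942.14 thousand.
After the second change, employed falls and unemployed rises by 34.59; labor force unchanged → E = 1,722.44, U = 219.70, labor force = 1,942.14 thousand.
New unemployment rate = 219.70 / 1,942.14 = 11.31%.

New unemployment rate ≈ 11.31%.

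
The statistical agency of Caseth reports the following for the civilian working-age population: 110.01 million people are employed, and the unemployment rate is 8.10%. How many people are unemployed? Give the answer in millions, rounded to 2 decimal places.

Let U be the number unemployed. The labor force is E + U, and U/(E+U) = 0.0810.
So U = 0.0810 × 110.01 / (1 − 0.0810) = 8.9108 / 0.9190 ≈ 9.70 million.

About 9.70 million are unemployed.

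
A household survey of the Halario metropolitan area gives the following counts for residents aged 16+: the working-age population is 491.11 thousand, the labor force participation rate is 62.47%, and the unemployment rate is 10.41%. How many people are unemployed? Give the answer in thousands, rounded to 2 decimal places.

Labor force = 0.6247 × 491.11 = 306.80 thousand.
Unemployed = 0.1041 × 306.80 ≈ 31.94 thousand.

About 31.94 thousand are unemployed.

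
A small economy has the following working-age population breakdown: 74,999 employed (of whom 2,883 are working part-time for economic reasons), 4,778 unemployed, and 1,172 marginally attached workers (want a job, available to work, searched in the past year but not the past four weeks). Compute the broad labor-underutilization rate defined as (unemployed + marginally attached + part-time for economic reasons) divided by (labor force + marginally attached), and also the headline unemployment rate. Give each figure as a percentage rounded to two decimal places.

Broad underutilization rate ≈ 10.91%; headline unemployment rate ≈ 5.99%.

Labor force = 74,999 + 4,778 = 79,777.
Numerator = 4,778 + 1,172 + 2,883 = 8,833.
Denominator = 79,777 + 1,172 = 80,949.
Broad rate = 8,833 / 80,949 = 10.91%.
Headline unemployment rate = 4,778 / 79,777 = 5.99%.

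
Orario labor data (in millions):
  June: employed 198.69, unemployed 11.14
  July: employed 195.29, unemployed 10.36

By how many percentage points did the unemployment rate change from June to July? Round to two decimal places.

June: labor force = 198.69 + 11.14 = 209.83; u = 11.14/209.83 = 5.31%.
July: labor force = 195.29 + 10.36 = 205.65; u = 10.36/205.65 = 5.04%.
Change = 5.04% − 5.31% = −0.27 pp.

The unemployment rate changed by −0.27 percentage points.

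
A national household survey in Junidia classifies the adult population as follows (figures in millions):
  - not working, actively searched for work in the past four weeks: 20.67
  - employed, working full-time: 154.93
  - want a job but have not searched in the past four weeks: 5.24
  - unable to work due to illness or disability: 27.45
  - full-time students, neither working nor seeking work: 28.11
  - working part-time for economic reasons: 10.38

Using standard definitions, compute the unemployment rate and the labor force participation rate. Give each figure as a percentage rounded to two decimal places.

Unemployment rate ≈ 11.11%; labor force participation rate ≈ 75.36%.

Employed = 154.93 + 10.38 = 165.31 million (anyone who worked, including part-time for economic reasons, counts as employed).
Unemployed = 20.67 million.
Labor force = 165.31 + 20.67 = 185.98 million.
Not in labor force = 5.24 + 27.45 + 28.11 = 60.80 million (those not working and not actively searching are outside the labor force — including those who want a job but have given up searching).
Civilian working-age population = 185.98 + 60.80 = 246.78 million.
Unemployment rate = 20.67 / 185.98 = 11.11%.
Labor force participation rate = 185.98 / 246.78 = 75.36%.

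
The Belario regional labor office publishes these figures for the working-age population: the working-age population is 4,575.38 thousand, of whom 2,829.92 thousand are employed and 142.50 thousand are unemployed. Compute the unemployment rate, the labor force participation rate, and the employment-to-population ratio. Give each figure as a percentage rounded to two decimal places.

Labor force = employed + unemployed = 2,829.92 + 142.50 = 2,972.42 thousand.
Unemployment rate = 142.50 / 2,972.42 = 4.79%.
Labor force participation rate = 2,972.42 / 4,575.38 = 64.97%.
Employment-population ratio = 2,829.92 / 4,575.38 = 61.85%.

Unemployment rate ≈ 4.79%; labor force participation rate ≈ 64.97%; employment-population ratio ≈ 61.85%.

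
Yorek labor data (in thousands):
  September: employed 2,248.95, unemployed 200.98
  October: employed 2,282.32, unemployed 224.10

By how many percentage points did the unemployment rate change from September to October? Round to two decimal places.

September: labor force = 2,248.95 + 200.98 = 2,449.93; u = 200.98/2,449.93 = 8.20%.
October: labor force = 2,282.32 + 224.10 = 2,506.42; u = 224.10/2,506.42 = 8.94%.
Change = 8.94% − 8.20% = +0.74 pp.

The unemployment rate changed by +0.74 percentage points.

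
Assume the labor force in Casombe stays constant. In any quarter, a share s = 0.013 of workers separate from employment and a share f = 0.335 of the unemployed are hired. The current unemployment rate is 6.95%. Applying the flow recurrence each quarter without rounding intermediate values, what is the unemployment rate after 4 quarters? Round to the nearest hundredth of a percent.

Unemployment rate after four quarters ≈ 4.32%.

With a fixed labor force, u_{t+1} = u_t + s·(1−u_t) − f·u_t = u_t·(1−s−f) + s.
Here 1−s−f = 0.652 and s = 0.013.
u_1 = 0.069500 × 0.652 + 0.013 = 0.058314.
u_2 = 0.058314 × 0.652 + 0.013 = 0.051021.
u_3 = 0.051021 × 0.652 + 0.013 = 0.046266.
u_4 = 0.046266 × 0.652 + 0.013 = 0.043165.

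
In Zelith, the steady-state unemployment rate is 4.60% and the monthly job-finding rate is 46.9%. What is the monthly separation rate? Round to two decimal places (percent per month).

From u* = s/(s+f): s = u·f/(1−u).
s = 0.0460 × 46.9 / (1 − 0.0460) = 2.1574 / 0.9540 ≈ 2.26% per month.

Separation rate ≈ 2.26% per month.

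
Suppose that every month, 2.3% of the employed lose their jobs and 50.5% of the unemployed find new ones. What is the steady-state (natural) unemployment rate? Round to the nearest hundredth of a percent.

Steady-state unemployment rate ≈ 4.36%.

At steady state the flows balance: s·E = f·U, so U/(E+U) = s/(s+f).
u* = 2.3 / (2.3 + 50.5) = 2.3 / 52.80 = 4.36%.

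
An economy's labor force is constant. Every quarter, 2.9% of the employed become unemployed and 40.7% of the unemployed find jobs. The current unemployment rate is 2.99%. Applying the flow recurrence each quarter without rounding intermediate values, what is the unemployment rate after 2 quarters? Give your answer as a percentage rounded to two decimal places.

Unemployment rate after two quarters ≈ 5.49%.

With a fixed labor force, u_{t+1} = u_t + s·(1−u_t) − f·u_t = u_t·(1−s−f) + s.
Here 1−s−f = 0.564 and s = 0.029.
u_1 = 0.029900 × 0.564 + 0.029 = 0.045864.
u_2 = 0.045864 × 0.564 + 0.029 = 0.054867.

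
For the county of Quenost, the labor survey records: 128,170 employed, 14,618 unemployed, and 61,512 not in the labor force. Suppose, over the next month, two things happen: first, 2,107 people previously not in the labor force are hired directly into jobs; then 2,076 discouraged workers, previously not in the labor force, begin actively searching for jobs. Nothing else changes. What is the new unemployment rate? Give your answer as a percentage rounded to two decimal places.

Initially, labor force = 128,170 + 14,618 = 142,788, so u = 14,618/142,788 = 10.24%.
After the first change, employed and labor force both rise by 2,107; unemployed unchanged → E = 130,277, U = 14,618, labor force = 144,895.
After the second change, unemployed and labor force both rise by 2,076 → E = 130,277, U = 16,694, labor force = 146,971.
New unemployment rate = 16,694 / 146,971 = 11.36%.

New unemployment rate ≈ 11.36%.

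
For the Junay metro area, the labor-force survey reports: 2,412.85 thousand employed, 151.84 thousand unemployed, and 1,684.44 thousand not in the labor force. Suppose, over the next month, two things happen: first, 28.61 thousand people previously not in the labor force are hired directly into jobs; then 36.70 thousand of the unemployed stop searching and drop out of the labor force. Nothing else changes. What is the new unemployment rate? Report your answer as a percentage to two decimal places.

New unemployment rate ≈ 4.50%.

Initially, labor force = 2,412.85 + 151.84 = 2,564.69 thousand, so u = 151.84/2,564.69 = 5.92%.
After the first change, employed and labor force both rise by 28.61; unemployed unchanged → E = 2,441.46, U = 151.84, labor force = 2,593.30 thousand.
After the second change, unemployed and labor force both fall by 36.70 → E = 2,441.46, U = 115.14, labor force = 2,556.60 thousand.
New unemployment rate = 115.14 / 2,556.60 = 4.50%.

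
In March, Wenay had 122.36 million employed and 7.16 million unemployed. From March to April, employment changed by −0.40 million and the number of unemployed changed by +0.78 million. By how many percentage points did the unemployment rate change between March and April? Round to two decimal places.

The unemployment rate changed by +0.58 percentage points.

March: labor force = 122.36 + 7.16 = 129.52; u = 7.16/129.52 = 5.53%.
April: labor force = 121.96 + 7.94 = 129.90; u = 7.94/129.90 = 6.11%.
Change = 6.11% − 5.53% = +0.58 pp.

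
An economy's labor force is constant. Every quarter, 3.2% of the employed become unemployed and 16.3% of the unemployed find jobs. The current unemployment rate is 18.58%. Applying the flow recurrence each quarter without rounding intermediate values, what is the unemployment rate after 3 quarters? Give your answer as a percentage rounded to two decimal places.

With a fixed labor force, u_{t+1} = u_t + s·(1−u_t) − f·u_t = u_t·(1−s−f) + s.
Here 1−s−f = 0.805 and s = 0.032.
u_1 = 0.185800 × 0.805 + 0.032 = 0.181569.
u_2 = 0.181569 × 0.805 + 0.032 = 0.178163.
u_3 = 0.178163 × 0.805 + 0.032 = 0.175421.

Unemployment rate after three quarters ≈ 17.54%.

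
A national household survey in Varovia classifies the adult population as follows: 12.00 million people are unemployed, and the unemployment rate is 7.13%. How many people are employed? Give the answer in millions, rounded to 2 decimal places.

About 156.30 million are employed.

Labor force = U / u = 12.00 / 0.0713 ≈ 168.30 million.
Employed = labor force − unemployed = 168.30 − 12.00 = 156.30 million.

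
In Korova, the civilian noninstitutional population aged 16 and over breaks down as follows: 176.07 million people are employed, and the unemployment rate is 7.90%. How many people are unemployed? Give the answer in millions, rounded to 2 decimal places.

Let U be the number unemployed. The labor force is E + U, and U/(E+U) = 0.0790.
So U = 0.0790 × 176.07 / (1 − 0.0790) = 13.9095 / 0.9210 ≈ 15.10 million.

About 15.10 million are unemployed.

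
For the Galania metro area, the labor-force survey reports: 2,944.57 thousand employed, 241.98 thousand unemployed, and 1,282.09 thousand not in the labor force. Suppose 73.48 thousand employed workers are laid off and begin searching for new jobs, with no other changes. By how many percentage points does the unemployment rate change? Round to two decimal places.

The unemployment rate changes by +2.31 percentage points.

Initially, labor force = 2,944.57 + 241.98 = 3,186.55 thousand, so u = 241.98/3,186.55 = 7.59%.
After the change, employed falls and unemployed rises by 73.48; labor force unchanged → E = 2,871.09, U = 315.46, labor force = 3,186.55 thousand.
New unemployment rate = 315.46 / 3,186.55 = 9.90%.
Change = 9.90% − 7.59% = +2.31 percentage points.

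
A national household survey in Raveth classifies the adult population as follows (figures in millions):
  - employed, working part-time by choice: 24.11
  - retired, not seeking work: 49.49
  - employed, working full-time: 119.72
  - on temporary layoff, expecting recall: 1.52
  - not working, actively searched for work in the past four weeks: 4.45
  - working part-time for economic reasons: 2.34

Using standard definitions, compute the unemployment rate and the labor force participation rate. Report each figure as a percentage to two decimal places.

Employed = 24.11 + 119.72 + 2.34 = 146.17 million (anyone who worked, including part-time for economic reasons, counts as employed).
Unemployed = 1.52 + 4.45 = 5.97 million (jobless and actively searching, or on temporary layoff).
Labor force = 146.17 + 5.97 = 152.14 million.
Not in labor force = 49.49 million (those not working and not actively searching are outside the labor force).
Civilian working-age population = 152.14 + 49.49 = 201.63 million.
Unemployment rate = 5.97 / 152.14 = 3.92%.
Labor force participation rate = 152.14 / 201.63 = 75.46%.

Unemployment rate ≈ 3.92%; labor force participation rate ≈ 75.46%.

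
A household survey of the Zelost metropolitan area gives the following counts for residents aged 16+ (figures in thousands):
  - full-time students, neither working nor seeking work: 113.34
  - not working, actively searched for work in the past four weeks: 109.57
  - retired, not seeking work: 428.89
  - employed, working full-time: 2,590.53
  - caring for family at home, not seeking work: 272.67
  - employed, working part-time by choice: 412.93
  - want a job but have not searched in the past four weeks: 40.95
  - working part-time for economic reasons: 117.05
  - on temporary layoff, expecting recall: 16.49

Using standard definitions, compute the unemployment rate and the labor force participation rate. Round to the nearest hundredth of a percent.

Unemployment rate ≈ 3.88%; labor force participation rate ≈ 79.14%.

Employed = 2,590.53 + 412.93 + 117.05 = 3,120.51 thousand (anyone who worked, including part-time for economic reasons, counts as employed).
Unemployed = 109.57 + 16.49 = 126.06 thousand (jobless and actively searching, or on temporary layoff).
Labor force = 3,120.51 + 126.06 = 3,246.57 thousand.
Not in labor force = 113.34 + 428.89 + 272.67 + 40.95 = 855.85 thousand (those not working and not actively searching are outside the labor force — including those who want a job but have given up searching).
Civilian working-age population = 3,246.57 + 855.85 = 4,102.42 thousand.
Unemployment rate = 126.06 / 3,246.57 = 3.88%.
Labor force participation rate = 3,246.57 / 4,102.42 = 79.14%.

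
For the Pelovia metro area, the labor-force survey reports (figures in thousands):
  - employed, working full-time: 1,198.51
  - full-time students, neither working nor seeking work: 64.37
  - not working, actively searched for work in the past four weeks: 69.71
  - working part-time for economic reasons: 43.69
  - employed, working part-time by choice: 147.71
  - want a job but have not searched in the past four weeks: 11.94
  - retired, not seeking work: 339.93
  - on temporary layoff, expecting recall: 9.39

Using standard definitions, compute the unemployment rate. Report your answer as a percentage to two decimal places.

Unemployment rate ≈ 5.38%.

Employed = 1,198.51 + 43.69 + 147.71 = 1,389.91 thousand (anyone who worked, including part-time for economic reasons, counts as employed).
Unemployed = 69.71 + 9.39 = 79.10 thousand (jobless and actively searching, or on temporary layoff).
Labor force = 1,389.91 + 79.10 = 1,469.01 thousand.
Unemployment rate = 79.10 / 1,469.01 = 5.38%.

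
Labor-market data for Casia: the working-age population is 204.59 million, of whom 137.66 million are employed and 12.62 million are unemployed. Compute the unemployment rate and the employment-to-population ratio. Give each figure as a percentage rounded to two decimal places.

Labor force = employed + unemployed = 137.66 + 12.62 = 150.28 million.
Unemployment rate = 12.62 / 150.28 = 8.40%.
Employment-population ratio = 137.66 / 204.59 = 67.29%.

Unemployment rate ≈ 8.40%; employment-population ratio ≈ 67.29%.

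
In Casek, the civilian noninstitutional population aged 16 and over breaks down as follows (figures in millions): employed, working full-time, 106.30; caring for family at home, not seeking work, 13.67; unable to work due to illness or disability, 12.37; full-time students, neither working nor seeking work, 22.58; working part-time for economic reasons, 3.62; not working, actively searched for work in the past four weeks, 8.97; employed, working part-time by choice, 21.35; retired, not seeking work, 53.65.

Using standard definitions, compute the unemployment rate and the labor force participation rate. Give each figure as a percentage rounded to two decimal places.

Employed = 106.30 + 3.62 + 21.35 = 131.27 million (anyone who worked, including part-time for economic reasons, counts as employed).
Unemployed = 8.97 million.
Labor force = 131.27 + 8.97 = 140.24 million.
Not in labor force = 13.67 + 12.37 + 22.58 + 53.65 = 102.27 million (those not working and not actively searching are outside the labor force).
Civilian working-age population = 140.24 + 102.27 = 242.51 million.
Unemployment rate = 8.97 / 140.24 = 6.40%.
Labor force participation rate = 140.24 / 242.51 = 57.83%.

Unemployment rate ≈ 6.40%; labor force participation rate ≈ 57.83%.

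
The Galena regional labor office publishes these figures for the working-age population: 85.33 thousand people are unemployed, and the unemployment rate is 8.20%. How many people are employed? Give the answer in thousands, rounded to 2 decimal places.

About 955.28 thousand are employed.

Labor force = U / u = 85.33 / 0.0820 ≈ 1,040.61 thousand.
Employed = labor force − unemployed = 1,040.61 − 85.33 = 955.28 thousand.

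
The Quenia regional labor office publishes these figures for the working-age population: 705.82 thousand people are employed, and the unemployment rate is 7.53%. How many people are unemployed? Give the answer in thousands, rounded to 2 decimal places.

Let U be the number unemployed. The labor force is E + U, and U/(E+U) = 0.0753.
So U = 0.0753 × 705.82 / (1 − 0.0753) = 53.1482 / 0.9247 ≈ 57.48 thousand.

About 57.48 thousand are unemployed.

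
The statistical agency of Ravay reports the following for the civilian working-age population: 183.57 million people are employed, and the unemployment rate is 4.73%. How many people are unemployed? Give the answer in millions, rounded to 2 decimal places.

About 9.11 million are unemployed.

Let U be the number unemployed. The labor force is E + U, and U/(E+U) = 0.0473.
So U = 0.0473 × 183.57 / (1 − 0.0473) = 8.6829 / 0.9527 ≈ 9.11 million.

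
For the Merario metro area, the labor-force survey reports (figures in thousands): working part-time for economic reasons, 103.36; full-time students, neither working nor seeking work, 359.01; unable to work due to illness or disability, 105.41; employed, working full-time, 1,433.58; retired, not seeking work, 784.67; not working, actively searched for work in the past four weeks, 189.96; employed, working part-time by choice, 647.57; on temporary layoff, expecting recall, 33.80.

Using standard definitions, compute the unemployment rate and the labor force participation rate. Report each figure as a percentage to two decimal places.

Employed = 103.36 + 1,433.58 + 647.57 = 2,184.51 thousand (anyone who worked, including part-time for economic reasons, counts as employed).
Unemployed = 189.96 + 33.80 = 223.76 thousand (jobless and actively searching, or on temporary layoff).
Labor force = 2,184.51 + 223.76 = 2,408.27 thousand.
Not in labor force = 359.01 + 105.41 + 784.67 = 1,249.09 thousand (those not working and not actively searching are outside the labor force).
Civilian working-age population = 2,408.27 + 1,249.09 = 3,657.36 thousand.
Unemployment rate = 223.76 / 2,408.27 = 9.29%.
Labor force participation rate = 2,408.27 / 3,657.36 = 65.85%.

Unemployment rate ≈ 9.29%; labor force participation rate ≈ 65.85%.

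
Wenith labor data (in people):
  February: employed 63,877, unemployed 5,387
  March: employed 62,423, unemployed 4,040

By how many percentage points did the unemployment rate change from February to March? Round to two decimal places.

February: labor force = 63,877 + 5,387 = 69,264; u = 5,387/69,264 = 7.78%.
March: labor force = 62,423 + 4,040 = 66,463; u = 4,040/66,463 = 6.08%.
Change = 6.08% − 7.78% = −1.70 pp.

The unemployment rate changed by −1.70 percentage points.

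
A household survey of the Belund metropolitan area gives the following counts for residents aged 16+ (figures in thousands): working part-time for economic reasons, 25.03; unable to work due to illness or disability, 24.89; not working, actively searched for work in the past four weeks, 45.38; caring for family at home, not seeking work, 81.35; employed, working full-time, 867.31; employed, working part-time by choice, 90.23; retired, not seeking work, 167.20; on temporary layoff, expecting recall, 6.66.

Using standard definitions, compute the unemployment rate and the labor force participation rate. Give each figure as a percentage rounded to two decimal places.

Employed = 25.03 + 867.31 + 90.23 = 982.57 thousand (anyone who worked, including part-time for economic reasons, counts as employed).
Unemployed = 45.38 + 6.66 = 52.04 thousand (jobless and actively searching, or on temporary layoff).
Labor force = 982.57 + 52.04 = 1,034.61 thousand.
Not in labor force = 24.89 + 81.35 + 167.20 = 273.44 thousand (those not working and not actively searching are outside the labor force).
Civilian working-age population = 1,034.61 + 273.44 = 1,308.05 thousand.
Unemployment rate = 52.04 / 1,034.61 = 5.03%.
Labor force participation rate = 1,034.61 / 1,308.05 = 79.10%.

Unemployment rate ≈ 5.03%; labor force participation rate ≈ 79.10%.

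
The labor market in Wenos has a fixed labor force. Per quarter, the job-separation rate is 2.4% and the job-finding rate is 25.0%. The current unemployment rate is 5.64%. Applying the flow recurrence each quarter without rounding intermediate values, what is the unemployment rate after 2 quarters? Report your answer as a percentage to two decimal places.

Unemployment rate after two quarters ≈ 7.12%.

With a fixed labor force, u_{t+1} = u_t + s·(1−u_t) − f·u_t = u_t·(1−s−f) + s.
Here 1−s−f = 0.726 and s = 0.024.
u_1 = 0.056400 × 0.726 + 0.024 = 0.064946.
u_2 = 0.064946 × 0.726 + 0.024 = 0.071151.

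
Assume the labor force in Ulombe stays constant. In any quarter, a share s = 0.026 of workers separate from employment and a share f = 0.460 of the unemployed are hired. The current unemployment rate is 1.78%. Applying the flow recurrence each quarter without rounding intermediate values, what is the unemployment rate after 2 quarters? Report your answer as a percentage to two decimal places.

Unemployment rate after two quarters ≈ 4.41%.

With a fixed labor force, u_{t+1} = u_t + s·(1−u_t) − f·u_t = u_t·(1−s−f) + s.
Here 1−s−f = 0.514 and s = 0.026.
u_1 = 0.017800 × 0.514 + 0.026 = 0.035149.
u_2 = 0.035149 × 0.514 + 0.026 = 0.044067.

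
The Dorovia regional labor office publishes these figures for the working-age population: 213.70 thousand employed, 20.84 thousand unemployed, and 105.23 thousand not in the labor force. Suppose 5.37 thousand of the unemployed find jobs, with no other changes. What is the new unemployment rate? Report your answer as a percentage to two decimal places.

New unemployment rate ≈ 6.60%.

Initially, labor force = 213.70 + 20.84 = 234.54 thousand, so u = 20.84/234.54 = 8.89%.
After the change, unemployed falls and employed rises by 5.37; labor force unchanged → E = 219.07, U = 15.47, labor force = 234.54 thousand.
New unemployment rate = 15.47 / 234.54 = 6.60%.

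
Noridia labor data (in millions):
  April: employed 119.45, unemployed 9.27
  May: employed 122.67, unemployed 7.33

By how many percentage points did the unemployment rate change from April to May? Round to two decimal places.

The unemployment rate changed by −1.56 percentage points.

April: labor force = 119.45 + 9.27 = 128.72; u = 9.27/128.72 = 7.20%.
May: labor force = 122.67 + 7.33 = 130.00; u = 7.33/130.00 = 5.64%.
Change = 5.64% − 7.20% = −1.56 pp.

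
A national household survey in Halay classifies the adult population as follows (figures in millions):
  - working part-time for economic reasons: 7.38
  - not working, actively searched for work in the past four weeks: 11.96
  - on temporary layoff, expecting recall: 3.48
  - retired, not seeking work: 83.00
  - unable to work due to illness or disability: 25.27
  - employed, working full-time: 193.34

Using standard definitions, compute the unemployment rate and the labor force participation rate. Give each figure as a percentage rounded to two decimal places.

Unemployment rate ≈ 7.14%; labor force participation rate ≈ 66.63%.

Employed = 7.38 + 193.34 = 200.72 million (anyone who worked, including part-time for economic reasons, counts as employed).
Unemployed = 11.96 + 3.48 = 15.44 million (jobless and actively searching, or on temporary layoff).
Labor force = 200.72 + 15.44 = 216.16 million.
Not in labor force = 83.00 + 25.27 = 108.27 million (those not working and not actively searching are outside the labor force).
Civilian working-age population = 216.16 + 108.27 = 324.43 million.
Unemployment rate = 15.44 / 216.16 = 7.14%.
Labor force participation rate = 216.16 / 324.43 = 66.63%.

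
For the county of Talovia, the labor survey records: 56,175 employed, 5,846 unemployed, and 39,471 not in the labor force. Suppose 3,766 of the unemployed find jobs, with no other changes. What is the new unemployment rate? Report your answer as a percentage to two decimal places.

New unemployment rate ≈ 3.35%.

Initially, labor force = 56,175 + 5,846 = 62,021, so u = 5,846/62,021 = 9.43%.
After the change, unemployed falls and employed rises by 3,766; labor force unchanged → E = 59,941, U = 2,080, labor force = 62,021.
New unemployment rate = 2,080 / 62,021 = 3.35%.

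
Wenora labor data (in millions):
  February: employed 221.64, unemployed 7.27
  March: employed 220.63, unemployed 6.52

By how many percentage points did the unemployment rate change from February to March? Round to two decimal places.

February: labor force = 221.64 + 7.27 = 228.91; u = 7.27/228.91 = 3.18%.
March: labor force = 220.63 + 6.52 = 227.15; u = 6.52/227.15 = 2.87%.
Change = 2.87% − 3.18% = −0.31 pp.

The unemployment rate changed by −0.31 percentage points.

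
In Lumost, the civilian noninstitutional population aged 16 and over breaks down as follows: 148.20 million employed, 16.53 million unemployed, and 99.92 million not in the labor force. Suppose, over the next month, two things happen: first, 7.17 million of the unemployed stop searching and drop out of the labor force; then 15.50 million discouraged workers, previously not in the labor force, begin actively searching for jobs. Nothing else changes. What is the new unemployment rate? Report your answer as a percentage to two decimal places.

Initially, labor force = 148.20 + 16.53 = 164.73 million, so u = 16.53/164.73 = 10.03%.
After the first change, unemployed and labor force both fall by 7.17 → E = 148.20, U = 9.36, labor force = 157.56 million.
After the second change, unemployed and labor force both rise by 15.50 → E = 148.20, U = 24.86, labor force = 173.06 million.
New unemployment rate = 24.86 / 173.06 = 14.36%.

New unemployment rate ≈ 14.36%.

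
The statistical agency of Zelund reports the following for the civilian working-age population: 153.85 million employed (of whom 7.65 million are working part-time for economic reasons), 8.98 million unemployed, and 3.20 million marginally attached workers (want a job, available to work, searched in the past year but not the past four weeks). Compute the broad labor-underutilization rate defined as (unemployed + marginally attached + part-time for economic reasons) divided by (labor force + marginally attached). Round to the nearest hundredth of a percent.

Broad underutilization rate ≈ 11.94%.

Labor force = 153.85 + 8.98 = 162.83 million.
Numerator = 8.98 + 3.20 + 7.65 = 19.83 million.
Denominator = 162.83 + 3.20 = 166.03 million.
Broad rate = 19.83 / 166.03 = 11.94%.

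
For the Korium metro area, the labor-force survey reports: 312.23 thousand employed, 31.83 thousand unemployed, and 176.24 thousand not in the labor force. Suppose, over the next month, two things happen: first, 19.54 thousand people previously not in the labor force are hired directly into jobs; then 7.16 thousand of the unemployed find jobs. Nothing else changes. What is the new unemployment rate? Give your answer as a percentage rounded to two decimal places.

Initially, labor force = 312.23 + 31.83 = 344.06 thousand, so u = 31.83/344.06 = 9.25%.
After the first change, employed and labor force both rise by 19.54; unemployed unchanged → E = 331.77, U = 31.83, labor force = 363.60 thousand.
After the second change, unemployed falls and employed rises by 7.16; labor force unchanged → E = 338.93, U = 24.67, labor force = 363.60 thousand.
New unemployment rate = 24.67 / 363.60 = 6.78%.

New unemployment rate ≈ 6.78%.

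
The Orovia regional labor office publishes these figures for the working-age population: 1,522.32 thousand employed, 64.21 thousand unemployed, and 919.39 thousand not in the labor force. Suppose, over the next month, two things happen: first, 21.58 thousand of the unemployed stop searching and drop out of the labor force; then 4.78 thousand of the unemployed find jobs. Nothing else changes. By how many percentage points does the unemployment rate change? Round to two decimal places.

The unemployment rate changes by −1.63 percentage points.

Initially, labor force = 1,522.32 + 64.21 = 1,586.53 thousand, so u = 64.21/1,586.53 = 4.05%.
After the first change, unemployed and labor force both fall by 21.58 → E = 1,522.32, U = 42.63, labor force = 1,564.95 thousand.
After the second change, unemployed falls and employed rises by 4.78; labor force unchanged → E = 1,527.10, U = 37.85, labor force = 1,564.95 thousand.
New unemployment rate = 37.85 / 1,564.95 = 2.42%.
Change = 2.42% − 4.05% = −1.63 percentage points.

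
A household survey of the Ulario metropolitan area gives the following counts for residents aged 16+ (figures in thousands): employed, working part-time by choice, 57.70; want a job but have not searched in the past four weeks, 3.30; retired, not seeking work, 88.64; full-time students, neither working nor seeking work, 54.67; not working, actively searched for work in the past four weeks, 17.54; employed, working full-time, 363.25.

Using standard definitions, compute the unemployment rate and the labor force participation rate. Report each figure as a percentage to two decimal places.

Unemployment rate ≈ 4.00%; labor force participation rate ≈ 74.94%.

Employed = 57.70 + 363.25 = 420.95 thousand.
Unemployed = 17.54 thousand.
Labor force = 420.95 + 17.54 = 438.49 thousand.
Not in labor force = 3.30 + 88.64 + 54.67 = 146.61 thousand (those not working and not actively searching are outside the labor force — including those who want a job but have given up searching).
Civilian working-age population = 438.49 + 146.61 = 585.10 thousand.
Unemployment rate = 17.54 / 438.49 = 4.00%.
Labor force participation rate = 438.49 / 585.10 = 74.94%.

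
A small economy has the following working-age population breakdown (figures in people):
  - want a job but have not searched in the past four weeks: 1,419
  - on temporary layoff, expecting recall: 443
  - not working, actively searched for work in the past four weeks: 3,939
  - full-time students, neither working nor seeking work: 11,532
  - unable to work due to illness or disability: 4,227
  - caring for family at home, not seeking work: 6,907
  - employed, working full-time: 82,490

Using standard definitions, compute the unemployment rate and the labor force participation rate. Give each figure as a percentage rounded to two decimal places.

Unemployment rate ≈ 5.04%; labor force participation rate ≈ 78.29%.

Employed = 82,490.
Unemployed = 443 + 3,939 = 4,382 (jobless and actively searching, or on temporary layoff).
Labor force = 82,490 + 4,382 = 86,872.
Not in labor force = 1,419 + 11,532 + 4,227 + 6,907 = 24,085 (those not working and not actively searching are outside the labor force — including those who want a job but have given up searching).
Civilian working-age population = 86,872 + 24,085 = 110,957.
Unemployment rate = 4,382 / 86,872 = 5.04%.
Labor force participation rate = 86,872 / 110,957 = 78.29%.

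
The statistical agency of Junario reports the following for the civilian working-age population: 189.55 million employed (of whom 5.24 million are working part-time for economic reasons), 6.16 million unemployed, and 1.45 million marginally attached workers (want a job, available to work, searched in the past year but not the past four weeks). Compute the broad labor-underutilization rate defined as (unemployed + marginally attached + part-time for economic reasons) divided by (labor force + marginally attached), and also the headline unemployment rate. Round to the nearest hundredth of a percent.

Labor force = 189.55 + 6.16 = 195.71 million.
Numerator = 6.16 + 1.45 + 5.24 = 12.85 million.
Denominator = 195.71 + 1.45 = 197.16 million.
Broad rate = 12.85 / 197.16 = 6.52%.
Headline unemployment rate = 6.16 / 195.71 = 3.15%.

Broad underutilization rate ≈ 6.52%; headline unemployment rate ≈ 3.15%.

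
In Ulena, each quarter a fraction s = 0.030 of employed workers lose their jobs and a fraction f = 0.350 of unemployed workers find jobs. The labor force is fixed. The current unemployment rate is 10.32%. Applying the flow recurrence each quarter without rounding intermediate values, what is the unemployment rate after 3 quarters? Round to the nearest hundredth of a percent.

With a fixed labor force, u_{t+1} = u_t + s·(1−u_t) − f·u_t = u_t·(1−s−f) + s.
Here 1−s−f = 0.620 and s = 0.030.
u_1 = 0.103200 × 0.620 + 0.030 = 0.093984.
u_2 = 0.093984 × 0.620 + 0.030 = 0.088270.
u_3 = 0.088270 × 0.620 + 0.030 = 0.084727.

Unemployment rate after three quarters ≈ 8.47%.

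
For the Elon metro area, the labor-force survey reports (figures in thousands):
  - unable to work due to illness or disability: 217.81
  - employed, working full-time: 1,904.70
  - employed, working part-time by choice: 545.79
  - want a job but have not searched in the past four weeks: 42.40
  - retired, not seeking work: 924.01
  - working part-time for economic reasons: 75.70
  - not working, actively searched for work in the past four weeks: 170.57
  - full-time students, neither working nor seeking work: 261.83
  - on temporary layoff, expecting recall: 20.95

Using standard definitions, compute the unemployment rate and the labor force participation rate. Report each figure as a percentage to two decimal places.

Unemployment rate ≈ 7.05%; labor force participation rate ≈ 65.27%.

Employed = 1,904.70 + 545.79 + 75.70 = 2,526.19 thousand (anyone who worked, including part-time for economic reasons, counts as employed).
Unemployed = 170.57 + 20.95 = 191.52 thousand (jobless and actively searching, or on temporary layoff).
Labor force = 2,526.19 + 191.52 = 2,717.71 thousand.
Not in labor force = 217.81 + 42.40 + 924.01 + 261.83 = 1,446.05 thousand (those not working and not actively searching are outside the labor force — including those who want a job but have given up searching).
Civilian working-age population = 2,717.71 + 1,446.05 = 4,163.76 thousand.
Unemployment rate = 191.52 / 2,717.71 = 7.05%.
Labor force participation rate = 2,717.71 / 4,163.76 = 65.27%.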